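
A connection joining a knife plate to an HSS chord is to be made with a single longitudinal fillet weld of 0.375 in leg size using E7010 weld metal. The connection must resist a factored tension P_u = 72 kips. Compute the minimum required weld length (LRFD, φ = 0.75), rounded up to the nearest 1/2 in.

E70XX → F_EXX = 70 ksi.
Throat t_e = 0.707 × 0.375 = 0.2651 in.
φr_n = 0.75 × 0.6 × 70 × 0.2651 = 8.351 kips/in.
L_req = P_u / φr_n = 72 / 8.351 = 8.621 in total.
Round up → use L = 9 in.

L = 9 in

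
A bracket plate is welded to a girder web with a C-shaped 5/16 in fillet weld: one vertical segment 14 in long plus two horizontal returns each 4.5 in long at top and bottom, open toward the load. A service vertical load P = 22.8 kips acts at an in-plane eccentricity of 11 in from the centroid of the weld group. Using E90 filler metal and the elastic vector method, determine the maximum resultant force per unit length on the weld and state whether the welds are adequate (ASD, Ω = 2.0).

f_max ≈ 3.35 kip/in; adequate

E90XX → F_EXX = 90 ksi.
Total weld length L_w = 23 in. Treat welds as unit-width lines.
Centroid: x̄ = 2×4.5×2.25 / 23 = 0.8804 in from the vertical weld.
Polar moment about centroid: J = I_x + I_y = [14³/12 + 2×4.5×7²] + [14×0.8804² + 2(4.5³/12 + 4.5×1.37²)] = 712.6 in³.
Direct shear f_v = P/L_w = 22.8 / 23 = 0.9913 kip/in (vertical).
Torsion M = P·e = 22.8 × 11 = 250.8 kip·in.
Critical point at (x, y) = (3.62, 7) from centroid. f_tx = M·y/J = 2.464 kip/in; f_ty = M·x/J = 1.274 kip/in.
Resultant f_max = √[f_tx² + (f_v + f_ty)²] = √[2.464² + (0.9913 + 1.274)²] = 3.347 kip/in.
Capacity per unit length: r_n/Ω = (1/2.0) × 0.6 × 90 × (0.707 × 0.3125) = 5.965 kip/in.
3.347 ≤ 5.965 → adequate.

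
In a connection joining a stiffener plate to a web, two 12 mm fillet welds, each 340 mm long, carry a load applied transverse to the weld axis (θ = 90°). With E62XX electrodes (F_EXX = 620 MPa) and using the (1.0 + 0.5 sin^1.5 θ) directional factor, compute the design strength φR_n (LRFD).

φR_n ≈ 2410 kN

t_e = 0.707 × 12 = 8.484 mm; A_we = 8.484 × 680 = 5769 mm².
Directional factor: 1.0 + 0.5 sin^1.5(90°) = 1.5.
F_nw = 0.6 × 620 × 1.5 = 558 MPa.
φR_n = 0.75 × 558 × 5769 × 10⁻³ = 2414 kN.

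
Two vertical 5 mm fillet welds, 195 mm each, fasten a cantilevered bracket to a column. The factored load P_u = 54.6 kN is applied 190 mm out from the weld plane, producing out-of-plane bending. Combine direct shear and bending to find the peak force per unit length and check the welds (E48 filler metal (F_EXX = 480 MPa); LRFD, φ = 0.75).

L_w = 2 × 195 = 390 mm; section modulus (unit throat) S = 2 × L²/6 = 12680 mm².
Direct shear f_v = P/L_w = 54.6×10³/390 = 140 N/mm.
Moment M = P × e = 54.6×10³ × 190 = 10374000 N·mm; bending f_b = M/S = 818.5 N/mm.
f_max = √(f_v² + f_b²) = √(140² + 818.5²) = 830.3 N/mm.
φr_n = 0.75 × 0.6 × 480 × (0.707 × 5) = 763.6 N/mm → NOT adequate.

f_max ≈ 830 N/mm; NOT adequate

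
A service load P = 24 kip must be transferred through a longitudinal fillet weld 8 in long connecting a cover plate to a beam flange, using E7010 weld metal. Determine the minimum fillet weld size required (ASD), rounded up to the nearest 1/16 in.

E70XX → F_EXX = 70 ksi.
Total weld length L = 8 in.
Required throat t_e = P × Ω / (0.6 F_EXX × L) = 24 × 2.0 / (0.6 × 70 × 8) = 0.1429 in.
Required leg w = t_e / 0.707 = 0.2021 in → use 1/4 in.

w = 1/4 in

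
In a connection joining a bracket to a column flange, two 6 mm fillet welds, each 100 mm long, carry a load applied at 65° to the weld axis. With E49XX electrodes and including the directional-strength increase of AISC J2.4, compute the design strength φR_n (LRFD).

φR_n ≈ 268 kN

E49XX → F_EXX = 490 MPa.
t_e = 0.707 × 6 = 4.242 mm; A_we = 4.242 × 200 = 848.4 mm².
Directional factor: 1.0 + 0.5 sin^1.5(65°) = 1.431.
F_nw = 0.6 × 490 × 1.431 = 420.8 MPa.
φR_n = 0.75 × 420.8 × 848.4 × 10⁻³ = 267.8 kN.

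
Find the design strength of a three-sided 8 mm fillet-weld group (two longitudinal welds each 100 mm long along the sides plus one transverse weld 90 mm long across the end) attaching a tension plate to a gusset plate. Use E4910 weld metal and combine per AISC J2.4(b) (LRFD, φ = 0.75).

E49XX → F_EXX = 490 MPa.
t_e = 0.707 × 8 = 5.656 mm.
R_nwl = 0.6 × 490 × 5.656 × 200 × 10⁻³ = 332.6 kN (longitudinal, 2 welds).
R_nwt = 0.6 × 490 × 5.656 × 90 × 10⁻³ = 149.7 kN (transverse, base value).
(i) R_nwl + R_nwt = 482.2 kN; (ii) 0.85 R_nwl + 1.5 R_nwt = 507.2 kN.
R_n = max = 507.2 kN [governs: (ii)]; φR_n = 380.4 kN.

φR_n ≈ 380 kN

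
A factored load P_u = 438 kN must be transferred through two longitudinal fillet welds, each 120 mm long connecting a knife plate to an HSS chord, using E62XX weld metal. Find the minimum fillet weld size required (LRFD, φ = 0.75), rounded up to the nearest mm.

E62XX → F_EXX = 620 MPa.
Total weld length L = 240 mm.
Required throat t_e = P_u / (φ × 0.6 F_EXX × L) = 438 / (0.75 × 0.6 × 620 × 240 × 10⁻³) = 6.541 mm.
Required leg w = t_e / 0.707 = 9.252 mm → use 10 mm.

w = 10 mm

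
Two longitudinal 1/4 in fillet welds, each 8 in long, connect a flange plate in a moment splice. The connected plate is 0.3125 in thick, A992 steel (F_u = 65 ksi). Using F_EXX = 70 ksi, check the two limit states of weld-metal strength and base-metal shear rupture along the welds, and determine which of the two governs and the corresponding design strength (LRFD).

t_e = 0.707 × 0.25 = 0.1767 in; L = 16 in.
Weld metal: φR_n = 0.75 × 0.6 × 70 × 0.1767 × 16 = 89.08 kip.
Base metal (shear rupture): φR_n = 0.75 × 0.6 × 65 × 0.3125 × 16 = 146.2 kip.
Governing: weld metal.

φR_n ≈ 89.1 kip (weld metal governs)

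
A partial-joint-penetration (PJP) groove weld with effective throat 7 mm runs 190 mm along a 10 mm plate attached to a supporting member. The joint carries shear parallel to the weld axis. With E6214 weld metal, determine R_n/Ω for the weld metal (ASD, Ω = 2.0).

R_n/Ω ≈ 247 kN

E62XX → F_EXX = 620 MPa.
Effective throat (given) t_e = 7 mm.
A_we = 7 × 190 = 1330 mm².
F_nw = 0.6 F_EXX = 372 MPa.
R_n/Ω = (372 × 1330) / 2.0 × 10⁻³ = 247.4 kN.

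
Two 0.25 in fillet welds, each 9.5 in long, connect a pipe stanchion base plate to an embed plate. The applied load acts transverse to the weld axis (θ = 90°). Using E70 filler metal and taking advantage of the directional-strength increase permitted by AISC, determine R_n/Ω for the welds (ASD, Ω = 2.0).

E70XX → F_EXX = 70 ksi.
t_e = 0.707 × 0.25 = 0.1767 in; A_we = 0.1767 × 19 = 3.358 in².
Directional factor: 1.0 + 0.5 sin^1.5(90°) = 1.5.
F_nw = 0.6 × 70 × 1.5 = 63 ksi.
R_n/Ω = (63 × 3.358) / 2.0 = 105.8 kips.

R_n/Ω ≈ 106 kips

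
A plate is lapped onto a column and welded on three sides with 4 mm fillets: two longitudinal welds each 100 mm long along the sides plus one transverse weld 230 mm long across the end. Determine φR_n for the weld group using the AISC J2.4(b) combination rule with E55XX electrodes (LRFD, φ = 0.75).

φR_n ≈ 360 kN

E55XX → F_EXX = 550 MPa.
t_e = 0.707 × 4 = 2.828 mm.
R_nwl = 0.6 × 550 × 2.828 × 200 × 10⁻³ = 186.6 kN (longitudinal, 2 welds).
R_nwt = 0.6 × 550 × 2.828 × 230 × 10⁻³ = 214.6 kN (transverse, base value).
(i) R_nwl + R_nwt = 401.3 kN; (ii) 0.85 R_nwl + 1.5 R_nwt = 480.6 kN.
R_n = max = 480.6 kN [governs: (ii)]; φR_n = 360.5 kN.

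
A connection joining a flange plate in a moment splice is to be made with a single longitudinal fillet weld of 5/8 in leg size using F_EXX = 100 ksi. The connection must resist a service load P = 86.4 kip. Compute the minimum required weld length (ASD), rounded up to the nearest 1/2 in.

L = 7 in

Throat t_e = 0.707 × 0.625 = 0.4419 in.
r_n/Ω = (0.6 × 100 × 0.4419) / 2.0 = 13.26 kip/in.
L_req = P / (r_n/Ω) = 86.4 / 13.26 = 6.518 in total.
Round up → use L = 7 in.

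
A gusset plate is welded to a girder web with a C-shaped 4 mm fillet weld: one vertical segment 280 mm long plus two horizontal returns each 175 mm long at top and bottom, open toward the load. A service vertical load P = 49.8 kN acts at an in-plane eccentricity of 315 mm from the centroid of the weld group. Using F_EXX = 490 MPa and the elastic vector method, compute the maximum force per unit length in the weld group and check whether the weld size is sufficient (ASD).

f_max ≈ 333 N/mm; adequate

Total weld length L_w = 630 mm. Treat welds as unit-width lines.
Centroid: x̄ = 2×175×87.5 / 630 = 48.61 mm from the vertical weld.
Polar moment about centroid: J = I_x + I_y = [280³/12 + 2×175×140²] + [280×48.61² + 2(175³/12 + 175×38.89²)] = 10770000 mm³.
Direct shear f_v = P/L_w = 49.8×10³ / 630 = 79.05 N/mm (vertical).
Torsion M = P·e = 49.8×10³ × 315 = 15687000 N·mm.
Critical point at (x, y) = (126.4, 140) from centroid. f_tx = M·y/J = 203.8 N/mm; f_ty = M·x/J = 184 N/mm.
Resultant f_max = √[f_tx² + (f_v + f_ty)²] = √[203.8² + (79.05 + 184)²] = 332.8 N/mm.
Capacity per unit length: r_n/Ω = (1/2.0) × 0.6 × 490 × (0.707 × 4) = 415.7 N/mm.
332.8 ≤ 415.7 → adequate.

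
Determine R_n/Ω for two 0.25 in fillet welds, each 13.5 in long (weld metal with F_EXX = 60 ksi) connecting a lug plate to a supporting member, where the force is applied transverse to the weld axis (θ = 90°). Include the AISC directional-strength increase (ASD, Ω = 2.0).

t_e = 0.707 × 0.25 = 0.1767 in; A_we = 0.1767 × 27 = 4.772 in².
Directional factor: 1.0 + 0.5 sin^1.5(90°) = 1.5.
F_nw = 0.6 × 60 × 1.5 = 54 ksi.
R_n/Ω = (54 × 4.772) / 2.0 = 128.9 kips.

R_n/Ω ≈ 129 kips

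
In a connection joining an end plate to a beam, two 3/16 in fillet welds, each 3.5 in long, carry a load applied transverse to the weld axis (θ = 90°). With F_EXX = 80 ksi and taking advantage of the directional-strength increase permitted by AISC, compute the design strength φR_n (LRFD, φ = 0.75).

φR_n ≈ 50.1 kips

t_e = 0.707 × 0.1875 = 0.1326 in; A_we = 0.1326 × 7 = 0.9279 in².
Directional factor: 1.0 + 0.5 sin^1.5(90°) = 1.5.
F_nw = 0.6 × 80 × 1.5 = 72 ksi.
φR_n = 0.75 × 72 × 0.9279 = 50.11 kips.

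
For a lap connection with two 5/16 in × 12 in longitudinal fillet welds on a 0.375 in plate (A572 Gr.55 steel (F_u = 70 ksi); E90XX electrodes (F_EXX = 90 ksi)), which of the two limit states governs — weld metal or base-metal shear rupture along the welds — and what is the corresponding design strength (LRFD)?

t_e = 0.707 × 0.3125 = 0.2209 in; L = 24 in.
Weld metal: φR_n = 0.75 × 0.6 × 90 × 0.2209 × 24 = 214.8 kip.
Base metal (shear rupture): φR_n = 0.75 × 0.6 × 70 × 0.375 × 24 = 283.5 kip.
Governing: weld metal.

φR_n ≈ 215 kip (weld metal governs)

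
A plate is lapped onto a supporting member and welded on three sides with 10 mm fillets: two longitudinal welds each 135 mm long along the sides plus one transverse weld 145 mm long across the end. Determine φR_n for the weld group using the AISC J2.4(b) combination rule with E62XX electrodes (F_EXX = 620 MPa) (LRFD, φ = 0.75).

t_e = 0.707 × 10 = 7.07 mm.
R_nwl = 0.6 × 620 × 7.07 × 270 × 10⁻³ = 710.1 kN (longitudinal, 2 welds).
R_nwt = 0.6 × 620 × 7.07 × 145 × 10⁻³ = 381.4 kN (transverse, base value).
(i) R_nwl + R_nwt = 1091 kN; (ii) 0.85 R_nwl + 1.5 R_nwt = 1176 kN.
R_n = max = 1176 kN [governs: (ii)]; φR_n = 881.7 kN.

φR_n ≈ 882 kN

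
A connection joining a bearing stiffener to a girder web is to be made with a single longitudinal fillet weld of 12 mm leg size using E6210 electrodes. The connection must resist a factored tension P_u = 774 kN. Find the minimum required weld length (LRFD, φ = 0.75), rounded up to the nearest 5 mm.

L = 330 mm

E62XX → F_EXX = 620 MPa.
Throat t_e = 0.707 × 12 = 8.484 mm.
φr_n = 0.75 × 0.6 × 620 × 8.484 × 10⁻³ = 2.367 kN/mm.
L_req = P_u / φr_n = 774 / 2.367 = 327 mm total.
Round up → use L = 330 mm.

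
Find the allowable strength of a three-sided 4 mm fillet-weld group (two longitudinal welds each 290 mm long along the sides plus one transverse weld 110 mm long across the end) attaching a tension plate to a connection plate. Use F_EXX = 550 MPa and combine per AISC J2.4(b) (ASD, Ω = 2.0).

R_n/Ω ≈ 322 kN

t_e = 0.707 × 4 = 2.828 mm.
R_nwl = 0.6 × 550 × 2.828 × 580 × 10⁻³ = 541.3 kN (longitudinal, 2 welds).
R_nwt = 0.6 × 550 × 2.828 × 110 × 10⁻³ = 102.7 kN (transverse, base value).
(i) R_nwl + R_nwt = 643.9 kN; (ii) 0.85 R_nwl + 1.5 R_nwt = 614.1 kN.
R_n = max = 643.9 kN [governs: (i)]; R_n/Ω = 322 kN.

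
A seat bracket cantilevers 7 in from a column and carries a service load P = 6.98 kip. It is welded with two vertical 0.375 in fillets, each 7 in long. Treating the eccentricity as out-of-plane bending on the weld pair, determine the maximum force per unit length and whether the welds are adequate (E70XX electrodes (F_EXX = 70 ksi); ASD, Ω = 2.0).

f_max ≈ 3.03 kip/in; adequate

L_w = 2 × 7 = 14 in; section modulus (unit throat) S = 2 × L²/6 = 16.33 in².
Direct shear f_v = P/L_w = 6.98/14 = 0.4986 kip/in.
Moment M = P × e = 6.98 × 7 = 48.86 kip·in; bending f_b = M/S = 2.991 kip/in.
f_max = √(f_v² + f_b²) = √(0.4986² + 2.991²) = 3.033 kip/in.
r_n/Ω = (1/2.0) × 0.6 × 70 × (0.707 × 0.375) = 5.568 kip/in → adequate.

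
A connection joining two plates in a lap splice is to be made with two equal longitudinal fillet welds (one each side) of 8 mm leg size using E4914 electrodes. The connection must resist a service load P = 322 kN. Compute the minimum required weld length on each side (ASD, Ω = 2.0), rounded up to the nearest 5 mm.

L = 195 mm on each side

E49XX → F_EXX = 490 MPa.
Throat t_e = 0.707 × 8 = 5.656 mm.
r_n/Ω = (0.6 × 490 × 5.656) / 2.0 = 831.4 N/mm = 0.8314 kN/mm.
L_req = P / (r_n/Ω) = 322 / 0.8314 = 387.3 mm total.
Per side: 387.3 / 2 = 193.6 mm.
Round up → use L = 195 mm on each side.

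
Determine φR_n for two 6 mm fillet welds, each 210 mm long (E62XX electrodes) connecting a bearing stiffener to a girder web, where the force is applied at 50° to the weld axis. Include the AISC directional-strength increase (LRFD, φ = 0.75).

E62XX → F_EXX = 620 MPa.
t_e = 0.707 × 6 = 4.242 mm; A_we = 4.242 × 420 = 1782 mm².
Directional factor: 1.0 + 0.5 sin^1.5(50°) = 1.335.
F_nw = 0.6 × 620 × 1.335 = 496.7 MPa.
φR_n = 0.75 × 496.7 × 1782 × 10⁻³ = 663.7 kN.

φR_n ≈ 664 kN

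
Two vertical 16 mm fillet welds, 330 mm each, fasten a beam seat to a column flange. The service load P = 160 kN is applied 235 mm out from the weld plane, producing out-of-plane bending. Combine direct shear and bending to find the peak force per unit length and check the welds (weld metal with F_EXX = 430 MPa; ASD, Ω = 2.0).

L_w = 2 × 330 = 660 mm; section modulus (unit throat) S = 2 × L²/6 = 36300 mm².
Direct shear f_v = P/L_w = 160×10³/660 = 242.4 N/mm.
Moment M = P × e = 160×10³ × 235 = 37600000 N·mm; bending f_b = M/S = 1036 N/mm.
f_max = √(f_v² + f_b²) = √(242.4² + 1036²) = 1064 N/mm.
r_n/Ω = (1/2.0) × 0.6 × 430 × (0.707 × 16) = 1459 N/mm → adequate.

f_max ≈ 1060 N/mm; adequate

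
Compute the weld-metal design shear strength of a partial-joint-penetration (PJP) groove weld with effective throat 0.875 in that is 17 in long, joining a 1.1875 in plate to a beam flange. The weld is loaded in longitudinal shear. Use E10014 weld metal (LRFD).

E100XX → F_EXX = 100 ksi.
Effective throat (given) t_e = 0.875 in.
A_we = 0.875 × 17 = 14.88 in².
F_nw = 0.6 F_EXX = 60 ksi.
φR_n = 0.75 × 60 × 14.88 = 669.4 kip.

φR_n ≈ 669 kip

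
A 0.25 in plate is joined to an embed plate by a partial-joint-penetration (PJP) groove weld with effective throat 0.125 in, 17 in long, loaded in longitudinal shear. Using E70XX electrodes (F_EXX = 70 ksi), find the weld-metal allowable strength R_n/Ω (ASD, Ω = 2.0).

R_n/Ω ≈ 44.6 kip

Effective throat (given) t_e = 0.125 in.
A_we = 0.125 × 17 = 2.125 in².
F_nw = 0.6 F_EXX = 42 ksi.
R_n/Ω = (42 × 2.125) / 2.0 = 44.62 kip.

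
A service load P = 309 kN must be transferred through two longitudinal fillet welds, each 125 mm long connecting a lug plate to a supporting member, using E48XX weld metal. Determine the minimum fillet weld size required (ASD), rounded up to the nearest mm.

w = 13 mm

E48XX → F_EXX = 480 MPa.
Total weld length L = 250 mm.
Required throat t_e = P × Ω / (0.6 F_EXX × L) = 309 × 2.0 / (0.6 × 480 × 250 × 10⁻³) = 8.583 mm.
Required leg w = t_e / 0.707 = 12.14 mm → use 13 mm.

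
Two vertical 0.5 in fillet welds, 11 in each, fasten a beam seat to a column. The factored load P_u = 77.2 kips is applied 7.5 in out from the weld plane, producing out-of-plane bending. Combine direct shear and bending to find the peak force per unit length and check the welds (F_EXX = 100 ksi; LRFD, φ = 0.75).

L_w = 2 × 11 = 22 in; section modulus (unit throat) S = 2 × L²/6 = 40.33 in².
Direct shear f_v = P/L_w = 77.2/22 = 3.509 kip/in.
Moment M = P × e = 77.2 × 7.5 = 579 kip·in; bending f_b = M/S = 14.36 kip/in.
f_max = √(f_v² + f_b²) = √(3.509² + 14.36²) = 14.78 kip/in.
φr_n = 0.75 × 0.6 × 100 × (0.707 × 0.5) = 15.91 kip/in → adequate.

f_max ≈ 14.8 kip/in; adequate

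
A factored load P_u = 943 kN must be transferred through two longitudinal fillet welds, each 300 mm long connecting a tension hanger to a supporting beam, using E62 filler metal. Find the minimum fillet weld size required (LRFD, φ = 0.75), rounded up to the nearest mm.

E62XX → F_EXX = 620 MPa.
Total weld length L = 600 mm.
Required throat t_e = P_u / (φ × 0.6 F_EXX × L) = 943 / (0.75 × 0.6 × 620 × 600 × 10⁻³) = 5.633 mm.
Required leg w = t_e / 0.707 = 7.968 mm → use 8 mm.

w = 8 mm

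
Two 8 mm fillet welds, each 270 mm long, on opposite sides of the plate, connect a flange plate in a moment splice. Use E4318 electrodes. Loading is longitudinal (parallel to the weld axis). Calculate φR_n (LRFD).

E43XX → F_EXX = 430 MPa.
Effective throat t_e = 0.707 × 8 = 5.656 mm.
Total length L = 540 mm; A_we = 5.656 × 540 = 3054 mm².
F_nw = 0.6 F_EXX = 0.6 × 430 = 258 MPa.
φR_n = 0.75 × 258 × 3054 × 10⁻³ = 591 kN.

φR_n ≈ 591 kN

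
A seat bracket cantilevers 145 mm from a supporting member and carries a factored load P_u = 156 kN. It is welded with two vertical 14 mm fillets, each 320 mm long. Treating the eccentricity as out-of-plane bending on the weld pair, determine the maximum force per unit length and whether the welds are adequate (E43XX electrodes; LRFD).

f_max ≈ 706 N/mm; adequate

E43XX → F_EXX = 430 MPa.
L_w = 2 × 320 = 640 mm; section modulus (unit throat) S = 2 × L²/6 = 34130 mm².
Direct shear f_v = P/L_w = 156×10³/640 = 243.8 N/mm.
Moment M = P × e = 156×10³ × 145 = 22620000 N·mm; bending f_b = M/S = 662.7 N/mm.
f_max = √(f_v² + f_b²) = √(243.8² + 662.7²) = 706.1 N/mm.
φr_n = 0.75 × 0.6 × 430 × (0.707 × 14) = 1915 N/mm → adequate.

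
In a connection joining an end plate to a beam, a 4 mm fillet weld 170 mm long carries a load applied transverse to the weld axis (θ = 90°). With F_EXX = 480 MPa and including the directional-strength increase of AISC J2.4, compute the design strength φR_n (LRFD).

φR_n ≈ 156 kN

t_e = 0.707 × 4 = 2.828 mm; A_we = 2.828 × 170 = 480.8 mm².
Directional factor: 1.0 + 0.5 sin^1.5(90°) = 1.5.
F_nw = 0.6 × 480 × 1.5 = 432 MPa.
φR_n = 0.75 × 432 × 480.8 × 10⁻³ = 155.8 kN.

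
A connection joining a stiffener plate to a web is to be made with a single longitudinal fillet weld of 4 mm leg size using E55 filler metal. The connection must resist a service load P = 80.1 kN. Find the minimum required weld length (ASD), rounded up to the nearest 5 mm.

E55XX → F_EXX = 550 MPa.
Throat t_e = 0.707 × 4 = 2.828 mm.
r_n/Ω = (0.6 × 550 × 2.828) / 2.0 = 466.6 N/mm = 0.4666 kN/mm.
L_req = P / (r_n/Ω) = 80.1 / 0.4666 = 171.7 mm total.
Round up → use L = 175 mm.

L = 175 mm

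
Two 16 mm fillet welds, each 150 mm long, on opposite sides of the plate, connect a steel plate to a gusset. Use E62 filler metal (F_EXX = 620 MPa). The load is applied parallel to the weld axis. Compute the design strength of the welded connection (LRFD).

Effective throat t_e = 0.707 × 16 = 11.31 mm.
Total length L = 300 mm; A_we = 11.31 × 300 = 3394 mm².
F_nw = 0.6 F_EXX = 0.6 × 620 = 372 MPa.
φR_n = 0.75 × 372 × 3394 × 10⁻³ = 946.8 kN.

φR_n ≈ 947 kN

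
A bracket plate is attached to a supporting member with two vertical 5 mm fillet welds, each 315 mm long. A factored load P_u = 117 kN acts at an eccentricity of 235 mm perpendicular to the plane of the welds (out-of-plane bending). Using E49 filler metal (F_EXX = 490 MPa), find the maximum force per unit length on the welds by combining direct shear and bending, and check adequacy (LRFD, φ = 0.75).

f_max ≈ 852 N/mm; NOT adequate

L_w = 2 × 315 = 630 mm; section modulus (unit throat) S = 2 × L²/6 = 33080 mm².
Direct shear f_v = P/L_w = 117×10³/630 = 185.7 N/mm.
Moment M = P × e = 117×10³ × 235 = 27495000 N·mm; bending f_b = M/S = 831.3 N/mm.
f_max = √(f_v² + f_b²) = √(185.7² + 831.3²) = 851.8 N/mm.
φr_n = 0.75 × 0.6 × 490 × (0.707 × 5) = 779.5 N/mm → NOT adequate.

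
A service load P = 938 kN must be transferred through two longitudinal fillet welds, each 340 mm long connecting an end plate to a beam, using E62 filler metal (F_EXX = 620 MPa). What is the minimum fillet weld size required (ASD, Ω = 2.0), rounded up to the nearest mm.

w = 11 mm

Total weld length L = 680 mm.
Required throat t_e = P × Ω / (0.6 F_EXX × L) = 938 × 2.0 / (0.6 × 620 × 680 × 10⁻³) = 7.416 mm.
Required leg w = t_e / 0.707 = 10.49 mm → use 11 mm.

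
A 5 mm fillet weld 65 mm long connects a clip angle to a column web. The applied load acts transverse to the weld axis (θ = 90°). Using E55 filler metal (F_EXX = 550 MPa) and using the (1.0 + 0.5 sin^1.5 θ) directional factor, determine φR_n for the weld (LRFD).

φR_n ≈ 85.3 kN

t_e = 0.707 × 5 = 3.535 mm; A_we = 3.535 × 65 = 229.8 mm².
Directional factor: 1.0 + 0.5 sin^1.5(90°) = 1.5.
F_nw = 0.6 × 550 × 1.5 = 495 MPa.
φR_n = 0.75 × 495 × 229.8 × 10⁻³ = 85.3 kN.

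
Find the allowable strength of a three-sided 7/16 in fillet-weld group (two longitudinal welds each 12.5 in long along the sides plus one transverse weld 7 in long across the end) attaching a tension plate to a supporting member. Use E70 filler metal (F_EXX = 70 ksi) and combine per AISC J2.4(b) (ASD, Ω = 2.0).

t_e = 0.707 × 0.4375 = 0.3093 in.
R_nwl = 0.6 × 70 × 0.3093 × 25 = 324.8 kip (longitudinal, 2 welds).
R_nwt = 0.6 × 70 × 0.3093 × 7 = 90.94 kip (transverse, base value).
(i) R_nwl + R_nwt = 415.7 kip; (ii) 0.85 R_nwl + 1.5 R_nwt = 412.5 kip.
R_n = max = 415.7 kip [governs: (i)]; R_n/Ω = 207.9 kip.

R_n/Ω ≈ 208 kip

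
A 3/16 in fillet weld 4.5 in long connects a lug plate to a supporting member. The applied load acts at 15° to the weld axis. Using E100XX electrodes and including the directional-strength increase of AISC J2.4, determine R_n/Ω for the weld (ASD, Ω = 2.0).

E100XX → F_EXX = 100 ksi.
t_e = 0.707 × 0.1875 = 0.1326 in; A_we = 0.1326 × 4.5 = 0.5965 in².
Directional factor: 1.0 + 0.5 sin^1.5(15°) = 1.066.
F_nw = 0.6 × 100 × 1.066 = 63.95 ksi.
R_n/Ω = (63.95 × 0.5965) / 2.0 = 19.07 kips.

R_n/Ω ≈ 19.1 kips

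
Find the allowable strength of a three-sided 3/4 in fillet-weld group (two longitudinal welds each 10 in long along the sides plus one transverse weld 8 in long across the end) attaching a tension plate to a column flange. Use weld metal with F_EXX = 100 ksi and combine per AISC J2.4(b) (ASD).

R_n/Ω ≈ 461 kip

t_e = 0.707 × 0.75 = 0.5302 in.
R_nwl = 0.6 × 100 × 0.5302 × 20 = 636.3 kip (longitudinal, 2 welds).
R_nwt = 0.6 × 100 × 0.5302 × 8 = 254.5 kip (transverse, base value).
(i) R_nwl + R_nwt = 890.8 kip; (ii) 0.85 R_nwl + 1.5 R_nwt = 922.6 kip.
R_n = max = 922.6 kip [governs: (ii)]; R_n/Ω = 461.3 kip.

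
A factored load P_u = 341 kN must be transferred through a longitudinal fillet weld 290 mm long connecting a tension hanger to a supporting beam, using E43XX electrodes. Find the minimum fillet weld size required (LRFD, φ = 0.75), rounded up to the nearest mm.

E43XX → F_EXX = 430 MPa.
Total weld length L = 290 mm.
Required throat t_e = P_u / (φ × 0.6 F_EXX × L) = 341 / (0.75 × 0.6 × 430 × 290 × 10⁻³) = 6.077 mm.
Required leg w = t_e / 0.707 = 8.595 mm → use 9 mm.

w = 9 mm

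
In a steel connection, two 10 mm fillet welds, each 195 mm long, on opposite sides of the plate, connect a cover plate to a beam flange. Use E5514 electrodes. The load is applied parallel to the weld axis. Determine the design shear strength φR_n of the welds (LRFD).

φR_n ≈ 682 kN

E55XX → F_EXX = 550 MPa.
Effective throat t_e = 0.707 × 10 = 7.07 mm.
Total length L = 390 mm; A_we = 7.07 × 390 = 2757 mm².
F_nw = 0.6 F_EXX = 0.6 × 550 = 330 MPa.
φR_n = 0.75 × 330 × 2757 × 10⁻³ = 682.4 kN.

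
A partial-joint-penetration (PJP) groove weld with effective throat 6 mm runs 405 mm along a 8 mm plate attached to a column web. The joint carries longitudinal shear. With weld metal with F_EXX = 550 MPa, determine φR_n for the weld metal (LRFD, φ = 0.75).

φR_n ≈ 601 kN

Effective throat (given) t_e = 6 mm.
A_we = 6 × 405 = 2430 mm².
F_nw = 0.6 F_EXX = 330 MPa.
φR_n = 0.75 × 330 × 2430 × 10⁻³ = 601.4 kN.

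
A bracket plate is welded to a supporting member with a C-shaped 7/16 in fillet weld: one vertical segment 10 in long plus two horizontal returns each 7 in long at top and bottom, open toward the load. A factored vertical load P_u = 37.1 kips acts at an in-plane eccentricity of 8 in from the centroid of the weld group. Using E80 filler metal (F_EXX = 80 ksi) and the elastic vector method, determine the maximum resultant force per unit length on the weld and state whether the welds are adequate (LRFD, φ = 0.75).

f_max ≈ 4.93 kip/in; adequate

Total weld length L_w = 24 in. Treat welds as unit-width lines.
Centroid: x̄ = 2×7×3.5 / 24 = 2.042 in from the vertical weld.
Polar moment about centroid: J = I_x + I_y = [10³/12 + 2×7×5²] + [10×2.042² + 2(7³/12 + 7×1.458²)] = 562 in³.
Direct shear f_v = P/L_w = 37.1 / 24 = 1.546 kip/in (vertical).
Torsion M = P·e = 37.1 × 8 = 296.8 kip·in.
Critical point at (x, y) = (4.958, 5) from centroid. f_tx = M·y/J = 2.641 kip/in; f_ty = M·x/J = 2.619 kip/in.
Resultant f_max = √[f_tx² + (f_v + f_ty)²] = √[2.641² + (1.546 + 2.619)²] = 4.931 kip/in.
Capacity per unit length: φr_n = 0.75 × 0.6 × 80 × (0.707 × 0.4375) = 11.14 kip/in.
4.931 ≤ 11.14 → adequate.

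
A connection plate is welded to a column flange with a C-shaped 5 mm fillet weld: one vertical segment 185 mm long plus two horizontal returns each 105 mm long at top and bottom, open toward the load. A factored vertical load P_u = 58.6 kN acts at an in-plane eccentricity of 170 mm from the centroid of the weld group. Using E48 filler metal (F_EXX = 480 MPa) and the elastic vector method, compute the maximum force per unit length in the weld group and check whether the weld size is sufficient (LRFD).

Total weld length L_w = 395 mm. Treat welds as unit-width lines.
Centroid: x̄ = 2×105×52.5 / 395 = 27.91 mm from the vertical weld.
Polar moment about centroid: J = I_x + I_y = [185³/12 + 2×105×92.5²] + [185×27.91² + 2(105³/12 + 105×24.59²)] = 2788000 mm³.
Direct shear f_v = P/L_w = 58.6×10³ / 395 = 148.4 N/mm (vertical).
Torsion M = P·e = 58.6×10³ × 170 = 9962000 N·mm.
Critical point at (x, y) = (77.09, 92.5) from centroid. f_tx = M·y/J = 330.5 N/mm; f_ty = M·x/J = 275.4 N/mm.
Resultant f_max = √[f_tx² + (f_v + f_ty)²] = √[330.5² + (148.4 + 275.4)²] = 537.4 N/mm.
Capacity per unit length: φr_n = 0.75 × 0.6 × 480 × (0.707 × 5) = 763.6 N/mm.
537.4 ≤ 763.6 → adequate.

f_max ≈ 537 N/mm; adequate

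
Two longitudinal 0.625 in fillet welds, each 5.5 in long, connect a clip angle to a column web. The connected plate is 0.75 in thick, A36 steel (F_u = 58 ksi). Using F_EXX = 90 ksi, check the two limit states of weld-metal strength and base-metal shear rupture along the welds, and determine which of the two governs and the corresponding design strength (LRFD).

t_e = 0.707 × 0.625 = 0.4419 in; L = 11 in.
Weld metal: φR_n = 0.75 × 0.6 × 90 × 0.4419 × 11 = 196.9 kips.
Base metal (shear rupture): φR_n = 0.75 × 0.6 × 58 × 0.75 × 11 = 215.3 kips.
Governing: weld metal.

φR_n ≈ 197 kips (weld metal governs)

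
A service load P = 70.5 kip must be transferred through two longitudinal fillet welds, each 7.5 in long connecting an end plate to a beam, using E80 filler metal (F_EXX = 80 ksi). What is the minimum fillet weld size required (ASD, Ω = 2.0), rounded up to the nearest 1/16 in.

Total weld length L = 15 in.
Required throat t_e = P × Ω / (0.6 F_EXX × L) = 70.5 × 2.0 / (0.6 × 80 × 15) = 0.1958 in.
Required leg w = t_e / 0.707 = 0.277 in → use 5/16 in.

w = 5/16 in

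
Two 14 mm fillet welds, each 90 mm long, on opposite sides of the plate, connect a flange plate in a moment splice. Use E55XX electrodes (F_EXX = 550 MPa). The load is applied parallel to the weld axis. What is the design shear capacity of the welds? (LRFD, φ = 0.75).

φR_n ≈ 441 kN

Effective throat t_e = 0.707 × 14 = 9.898 mm.
Total length L = 180 mm; A_we = 9.898 × 180 = 1782 mm².
F_nw = 0.6 F_EXX = 0.6 × 550 = 330 MPa.
φR_n = 0.75 × 330 × 1782 × 10⁻³ = 441 kN.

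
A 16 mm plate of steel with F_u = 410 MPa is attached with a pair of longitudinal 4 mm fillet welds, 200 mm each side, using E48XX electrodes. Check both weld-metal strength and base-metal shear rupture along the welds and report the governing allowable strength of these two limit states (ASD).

E48XX → F_EXX = 480 MPa.
t_e = 0.707 × 4 = 2.828 mm; L = 400 mm.
Weld metal: R_n/Ω = (1/2.0) × 0.6 × 480 × 2.828 × 400 × 10⁻³ = 162.9 kN.
Base metal (shear rupture): R_n/Ω = (1/2.0) × 0.6 × 410 × 16 × 400 × 10⁻³ = 787.2 kN.
Governing: weld metal.

R_n/Ω ≈ 163 kN (weld metal governs)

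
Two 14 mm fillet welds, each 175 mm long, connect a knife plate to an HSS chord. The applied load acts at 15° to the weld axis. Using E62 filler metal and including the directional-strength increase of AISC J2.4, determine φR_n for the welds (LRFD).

φR_n ≈ 1030 kN

E62XX → F_EXX = 620 MPa.
t_e = 0.707 × 14 = 9.898 mm; A_we = 9.898 × 350 = 3464 mm².
Directional factor: 1.0 + 0.5 sin^1.5(15°) = 1.066.
F_nw = 0.6 × 620 × 1.066 = 396.5 MPa.
φR_n = 0.75 × 396.5 × 3464 × 10⁻³ = 1030 kN.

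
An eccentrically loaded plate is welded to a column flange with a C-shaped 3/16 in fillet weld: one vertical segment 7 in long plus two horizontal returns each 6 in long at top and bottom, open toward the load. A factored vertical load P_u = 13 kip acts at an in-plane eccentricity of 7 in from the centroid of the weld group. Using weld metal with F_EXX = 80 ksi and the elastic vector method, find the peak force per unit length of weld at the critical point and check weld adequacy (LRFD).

f_max ≈ 2.51 kip/in; adequate

Total weld length L_w = 19 in. Treat welds as unit-width lines.
Centroid: x̄ = 2×6×3 / 19 = 1.895 in from the vertical weld.
Polar moment about centroid: J = I_x + I_y = [7³/12 + 2×6×3.5²] + [7×1.895² + 2(6³/12 + 6×1.105²)] = 251.4 in³.
Direct shear f_v = P/L_w = 13 / 19 = 0.6842 kip/in (vertical).
Torsion M = P·e = 13 × 7 = 91 kip·in.
Critical point at (x, y) = (4.105, 3.5) from centroid. f_tx = M·y/J = 1.267 kip/in; f_ty = M·x/J = 1.486 kip/in.
Resultant f_max = √[f_tx² + (f_v + f_ty)²] = √[1.267² + (0.6842 + 1.486)²] = 2.513 kip/in.
Capacity per unit length: φr_n = 0.75 × 0.6 × 80 × (0.707 × 0.1875) = 4.772 kip/in.
2.513 ≤ 4.772 → adequate.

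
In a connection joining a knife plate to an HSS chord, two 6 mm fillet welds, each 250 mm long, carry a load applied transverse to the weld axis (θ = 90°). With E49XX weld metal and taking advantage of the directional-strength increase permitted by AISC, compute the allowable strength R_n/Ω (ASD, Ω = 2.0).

E49XX → F_EXX = 490 MPa.
t_e = 0.707 × 6 = 4.242 mm; A_we = 4.242 × 500 = 2121 mm².
Directional factor: 1.0 + 0.5 sin^1.5(90°) = 1.5.
F_nw = 0.6 × 490 × 1.5 = 441 MPa.
R_n/Ω = (441 × 2121) / 2.0 × 10⁻³ = 467.7 kN.

R_n/Ω ≈ 468 kN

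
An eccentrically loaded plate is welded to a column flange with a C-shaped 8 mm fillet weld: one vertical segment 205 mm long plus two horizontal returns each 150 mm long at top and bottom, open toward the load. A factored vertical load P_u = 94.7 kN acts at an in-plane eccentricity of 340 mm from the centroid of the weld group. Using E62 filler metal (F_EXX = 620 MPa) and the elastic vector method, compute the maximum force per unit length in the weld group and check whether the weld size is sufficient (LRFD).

f_max ≈ 1070 N/mm; adequate

Total weld length L_w = 505 mm. Treat welds as unit-width lines.
Centroid: x̄ = 2×150×75 / 505 = 44.55 mm from the vertical weld.
Polar moment about centroid: J = I_x + I_y = [205³/12 + 2×150×102.5²] + [205×44.55² + 2(150³/12 + 150×30.45²)] = 5117000 mm³.
Direct shear f_v = P/L_w = 94.7×10³ / 505 = 187.5 N/mm (vertical).
Torsion M = P·e = 94.7×10³ × 340 = 32198000 N·mm.
Critical point at (x, y) = (105.4, 102.5) from centroid. f_tx = M·y/J = 644.9 N/mm; f_ty = M·x/J = 663.5 N/mm.
Resultant f_max = √[f_tx² + (f_v + f_ty)²] = √[644.9² + (187.5 + 663.5)²] = 1068 N/mm.
Capacity per unit length: φr_n = 0.75 × 0.6 × 620 × (0.707 × 8) = 1578 N/mm.
1068 ≤ 1578 → adequate.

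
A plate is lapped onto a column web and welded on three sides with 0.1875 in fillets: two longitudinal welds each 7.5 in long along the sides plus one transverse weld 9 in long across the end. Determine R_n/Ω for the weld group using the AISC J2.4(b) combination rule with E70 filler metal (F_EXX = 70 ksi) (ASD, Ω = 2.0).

R_n/Ω ≈ 73.1 kip

t_e = 0.707 × 0.1875 = 0.1326 in.
R_nwl = 0.6 × 70 × 0.1326 × 15 = 83.51 kip (longitudinal, 2 welds).
R_nwt = 0.6 × 70 × 0.1326 × 9 = 50.11 kip (transverse, base value).
(i) R_nwl + R_nwt = 133.6 kip; (ii) 0.85 R_nwl + 1.5 R_nwt = 146.2 kip.
R_n = max = 146.2 kip [governs: (ii)]; R_n/Ω = 73.08 kip.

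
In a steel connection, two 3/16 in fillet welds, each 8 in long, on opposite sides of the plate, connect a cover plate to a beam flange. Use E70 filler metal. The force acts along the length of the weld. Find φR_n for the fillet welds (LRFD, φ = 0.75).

E70XX → F_EXX = 70 ksi.
Effective throat t_e = 0.707 × 0.1875 = 0.1326 in.
Total length L = 16 in; A_we = 0.1326 × 16 = 2.121 in².
F_nw = 0.6 F_EXX = 0.6 × 70 = 42 ksi.
φR_n = 0.75 × 42 × 2.121 = 66.81 kips.

φR_n ≈ 66.8 kips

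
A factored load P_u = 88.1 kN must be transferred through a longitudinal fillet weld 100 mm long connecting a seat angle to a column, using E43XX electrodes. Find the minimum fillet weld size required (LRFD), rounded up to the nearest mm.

w = 7 mm

E43XX → F_EXX = 430 MPa.
Total weld length L = 100 mm.
Required throat t_e = P_u / (φ × 0.6 F_EXX × L) = 88.1 / (0.75 × 0.6 × 430 × 100 × 10⁻³) = 4.553 mm.
Required leg w = t_e / 0.707 = 6.44 mm → use 7 mm.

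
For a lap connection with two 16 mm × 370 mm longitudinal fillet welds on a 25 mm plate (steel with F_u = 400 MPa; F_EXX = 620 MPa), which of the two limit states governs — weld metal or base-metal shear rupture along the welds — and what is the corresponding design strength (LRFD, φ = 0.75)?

φR_n ≈ 2340 kN (weld metal governs)

t_e = 0.707 × 16 = 11.31 mm; L = 740 mm.
Weld metal: φR_n = 0.75 × 0.6 × 620 × 11.31 × 740 × 10⁻³ = 2335 kN.
Base metal (shear rupture): φR_n = 0.75 × 0.6 × 400 × 25 × 740 × 10⁻³ = 3330 kN.
Governing: weld metal.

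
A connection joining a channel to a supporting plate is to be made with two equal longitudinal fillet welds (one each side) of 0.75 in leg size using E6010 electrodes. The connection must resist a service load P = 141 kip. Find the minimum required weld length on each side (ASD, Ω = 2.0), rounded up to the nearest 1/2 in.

L = 7.5 in on each side

E60XX → F_EXX = 60 ksi.
Throat t_e = 0.707 × 0.75 = 0.5302 in.
r_n/Ω = (0.6 × 60 × 0.5302) / 2.0 = 9.544 kip/in.
L_req = P / (r_n/Ω) = 141 / 9.544 = 14.77 in total.
Per side: 14.77 / 2 = 7.386 in.
Round up → use L = 7.5 in on each side.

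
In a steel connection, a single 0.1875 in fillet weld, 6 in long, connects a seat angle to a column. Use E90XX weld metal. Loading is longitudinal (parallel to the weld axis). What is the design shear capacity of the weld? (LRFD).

φR_n ≈ 32.2 kips

E90XX → F_EXX = 90 ksi.
Effective throat t_e = 0.707 × 0.1875 = 0.1326 in.
Total length L = 6 in; A_we = 0.1326 × 6 = 0.7954 in².
F_nw = 0.6 F_EXX = 0.6 × 90 = 54 ksi.
φR_n = 0.75 × 54 × 0.7954 = 32.21 kips.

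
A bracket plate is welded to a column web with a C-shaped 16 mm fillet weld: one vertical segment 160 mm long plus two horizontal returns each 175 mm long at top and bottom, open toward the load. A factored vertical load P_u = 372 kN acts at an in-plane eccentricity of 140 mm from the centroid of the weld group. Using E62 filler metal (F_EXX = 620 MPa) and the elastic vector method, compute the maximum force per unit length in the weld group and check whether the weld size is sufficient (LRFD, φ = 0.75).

f_max ≈ 2330 N/mm; adequate

Total weld length L_w = 510 mm. Treat welds as unit-width lines.
Centroid: x̄ = 2×175×87.5 / 510 = 60.05 mm from the vertical weld.
Polar moment about centroid: J = I_x + I_y = [160³/12 + 2×175×80²] + [160×60.05² + 2(175³/12 + 175×27.45²)] = 4315000 mm³.
Direct shear f_v = P/L_w = 372×10³ / 510 = 729.4 N/mm (vertical).
Torsion M = P·e = 372×10³ × 140 = 52080000 N·mm.
Critical point at (x, y) = (115, 80) from centroid. f_tx = M·y/J = 965.5 N/mm; f_ty = M·x/J = 1387 N/mm.
Resultant f_max = √[f_tx² + (f_v + f_ty)²] = √[965.5² + (729.4 + 1387)²] = 2327 N/mm.
Capacity per unit length: φr_n = 0.75 × 0.6 × 620 × (0.707 × 16) = 3156 N/mm.
2327 ≤ 3156 → adequate.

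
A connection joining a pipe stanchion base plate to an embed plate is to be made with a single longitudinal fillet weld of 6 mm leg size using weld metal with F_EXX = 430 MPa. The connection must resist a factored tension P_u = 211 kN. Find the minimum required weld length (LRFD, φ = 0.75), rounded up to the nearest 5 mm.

Throat t_e = 0.707 × 6 = 4.242 mm.
φr_n = 0.75 × 0.6 × 430 × 4.242 × 10⁻³ = 0.8208 kN/mm.
L_req = P_u / φr_n = 211 / 0.8208 = 257.1 mm total.
Round up → use L = 260 mm.

L = 260 mm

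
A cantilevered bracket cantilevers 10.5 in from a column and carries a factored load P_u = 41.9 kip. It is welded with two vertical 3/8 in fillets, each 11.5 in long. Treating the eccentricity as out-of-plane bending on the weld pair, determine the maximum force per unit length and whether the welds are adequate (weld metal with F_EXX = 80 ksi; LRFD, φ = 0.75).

L_w = 2 × 11.5 = 23 in; section modulus (unit throat) S = 2 × L²/6 = 44.08 in².
Direct shear f_v = P/L_w = 41.9/23 = 1.822 kip/in.
Moment M = P × e = 41.9 × 10.5 = 439.95 kip·in; bending f_b = M/S = 9.98 kip/in.
f_max = √(f_v² + f_b²) = √(1.822² + 9.98²) = 10.14 kip/in.
φr_n = 0.75 × 0.6 × 80 × (0.707 × 0.375) = 9.544 kip/in → NOT adequate.

f_max ≈ 10.1 kip/in; NOT adequate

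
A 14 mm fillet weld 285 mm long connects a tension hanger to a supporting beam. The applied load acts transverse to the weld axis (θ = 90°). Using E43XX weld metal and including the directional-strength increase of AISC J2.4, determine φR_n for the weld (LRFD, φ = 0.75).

E43XX → F_EXX = 430 MPa.
t_e = 0.707 × 14 = 9.898 mm; A_we = 9.898 × 285 = 2821 mm².
Directional factor: 1.0 + 0.5 sin^1.5(90°) = 1.5.
F_nw = 0.6 × 430 × 1.5 = 387 MPa.
φR_n = 0.75 × 387 × 2821 × 10⁻³ = 818.8 kN.

φR_n ≈ 819 kN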